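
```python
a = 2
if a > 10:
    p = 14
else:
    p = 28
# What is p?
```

Trace:
`a = 2` → a = 2
`if a > 10: ...` → a > 10 is False, take else branch → p = 28
So p = 28

Answer: 28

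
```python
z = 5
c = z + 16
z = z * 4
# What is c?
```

Trace:
`z = 5` → z = 5
`c = z + 16` → c = 21
`z = z * 4` → z = 20
So c = 21

Answer: 21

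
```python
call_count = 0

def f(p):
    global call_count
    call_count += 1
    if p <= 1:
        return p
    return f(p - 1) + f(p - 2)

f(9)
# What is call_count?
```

Calls(p) = 1 + Calls(p-1) + Calls(p-2); Calls(0)=Calls(1)=1. For p=9 this gives 109.

Answer: 109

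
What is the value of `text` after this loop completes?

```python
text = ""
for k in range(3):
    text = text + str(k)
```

Concatenate digits 0 to 2
`text` takes the values: "" → "0" → "01" → "012"

Answer: "012"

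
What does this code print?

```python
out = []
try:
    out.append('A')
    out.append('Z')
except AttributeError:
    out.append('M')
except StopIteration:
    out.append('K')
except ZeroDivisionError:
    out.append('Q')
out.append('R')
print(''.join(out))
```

Execution trace: 'A' (try body) → 'Z' (try body, no exception) → 'R' (after the try/except). Output: AZR

Answer: AZR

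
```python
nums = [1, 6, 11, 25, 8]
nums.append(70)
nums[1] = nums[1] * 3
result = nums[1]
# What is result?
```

Trace:
`nums = [1, 6, 11, 25, 8]` → nums = [1, 6, 11, 25, 8]
`nums.append(70)` → nums = [1, 6, 11, 25, 8, 70]
`nums[1] = nums[1] * 3` → nums = [1, 18, 11, 25, 8, 70]
`result = nums[1]` → result = 18
So result = 18

Answer: 18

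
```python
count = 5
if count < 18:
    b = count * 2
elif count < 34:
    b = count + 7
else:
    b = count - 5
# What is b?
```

Trace:
`count = 5` → count = 5
`if count < 18: ...` → count < 18 is True → b = 10
So b = 10

Answer: 10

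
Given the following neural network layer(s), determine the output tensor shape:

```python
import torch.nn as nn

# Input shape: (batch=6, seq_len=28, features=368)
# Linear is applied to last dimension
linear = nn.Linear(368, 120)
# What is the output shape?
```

Input: (6, 28, 368) -> Output: (6, 28, 120)

Answer: (6, 28, 120)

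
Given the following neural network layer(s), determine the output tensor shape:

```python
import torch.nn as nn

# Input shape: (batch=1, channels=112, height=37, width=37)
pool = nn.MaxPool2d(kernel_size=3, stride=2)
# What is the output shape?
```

Input: (1, 112, 37, 37) -> Output: (1, 112, 18, 18)

Answer: (1, 112, 18, 18)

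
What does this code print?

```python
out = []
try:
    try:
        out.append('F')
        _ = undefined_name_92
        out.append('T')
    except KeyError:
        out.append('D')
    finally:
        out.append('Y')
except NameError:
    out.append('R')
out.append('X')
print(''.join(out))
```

Execution trace: 'F' (try body) → 'Y' (finally) → 'R' (outer except NameError) → 'X' (after the try/except). Output: FYRX

Answer: FYRX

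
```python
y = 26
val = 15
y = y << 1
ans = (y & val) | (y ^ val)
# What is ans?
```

Trace:
`y = 26` → y = 26
`val = 15` → val = 15
`y = y << 1` → y = 52
`ans = (y & val) | (y ^ val)` → ans = 63
So ans = 63

Answer: 63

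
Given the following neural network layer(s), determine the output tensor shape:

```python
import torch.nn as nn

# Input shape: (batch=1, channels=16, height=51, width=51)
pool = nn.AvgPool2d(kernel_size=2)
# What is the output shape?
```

Input: (1, 16, 51, 51) -> Output: (1, 16, 25, 25)

Answer: (1, 16, 25, 25)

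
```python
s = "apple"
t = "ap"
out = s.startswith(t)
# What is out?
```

Trace:
`s = "apple"` → s = 'apple'
`t = "ap"` → t = 'ap'
`out = s.startswith(t)` → out = True
So out = True

Answer: True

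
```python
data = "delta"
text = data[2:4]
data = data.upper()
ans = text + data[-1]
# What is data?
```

Trace:
`data = "delta"` → data = 'delta'
`text = data[2:4]` → text = 'lt'
`data = data.upper()` → data = 'DELTA'
`ans = text + data[-1]` → ans = 'ltA'
So data = 'DELTA'

Answer: 'DELTA'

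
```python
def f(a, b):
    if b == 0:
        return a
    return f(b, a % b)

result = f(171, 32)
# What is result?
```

f(171, 32) -> f(32, 11) -> f(11, 10) -> f(10, 1) -> f(1, 0) -> 1

Answer: 1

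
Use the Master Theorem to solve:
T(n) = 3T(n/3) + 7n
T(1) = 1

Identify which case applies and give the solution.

a=3, b=3, f(n)=7n. log_3(3) = 1. Since c=1 = 1, Case 2 applies: T(n) = Θ(n^log_b(a) · log n) = O(n log n).

Answer: O(n log n) - Case 2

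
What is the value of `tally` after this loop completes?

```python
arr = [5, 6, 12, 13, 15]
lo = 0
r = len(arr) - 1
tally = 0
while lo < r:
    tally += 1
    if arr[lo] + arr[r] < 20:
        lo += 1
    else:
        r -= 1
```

Steps to find pair summing to 20
`tally` takes the values: 0 → 1 → 2 → 3 → 4

Answer: 4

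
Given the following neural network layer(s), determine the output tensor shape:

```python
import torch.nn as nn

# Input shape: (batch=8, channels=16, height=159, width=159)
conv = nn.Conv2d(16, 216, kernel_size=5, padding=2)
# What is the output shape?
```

Input: (8, 16, 159, 159) -> Output: (8, 216, 159, 159)

Answer: (8, 216, 159, 159)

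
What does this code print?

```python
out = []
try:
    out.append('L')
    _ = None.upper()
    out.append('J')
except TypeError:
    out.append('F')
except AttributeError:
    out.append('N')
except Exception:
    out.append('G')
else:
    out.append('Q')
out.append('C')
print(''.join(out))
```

Execution trace: 'L' (try body) → 'N' (except AttributeError) → 'C' (after the try/except). Output: LNC

Answer: LNC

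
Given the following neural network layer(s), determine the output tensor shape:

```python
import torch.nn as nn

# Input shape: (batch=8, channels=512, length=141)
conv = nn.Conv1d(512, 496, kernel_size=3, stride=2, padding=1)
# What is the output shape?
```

Input: (8, 512, 141) -> Output: (8, 496, 71)

Answer: (8, 496, 71)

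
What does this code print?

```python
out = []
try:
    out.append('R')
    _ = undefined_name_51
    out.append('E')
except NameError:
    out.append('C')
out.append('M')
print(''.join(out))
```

Execution trace: 'R' (try body) → 'C' (except NameError) → 'M' (after the try/except). Output: RCM

Answer: RCM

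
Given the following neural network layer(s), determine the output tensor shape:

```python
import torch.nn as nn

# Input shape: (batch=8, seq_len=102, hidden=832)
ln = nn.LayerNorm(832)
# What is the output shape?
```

Input: (8, 102, 832) -> Output: (8, 102, 832)

Answer: (8, 102, 832)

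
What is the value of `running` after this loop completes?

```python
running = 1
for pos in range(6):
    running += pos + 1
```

Start at 1, add 1 to 6 = 22
`running` takes the values: 1 → 2 → 4 → 7 → 11 → 16 → 22

Answer: 22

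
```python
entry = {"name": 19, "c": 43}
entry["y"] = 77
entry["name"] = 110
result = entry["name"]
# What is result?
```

Trace:
`entry = {"name": 19, "c": 43}` → entry = {'name': 19, 'c': 43}
`entry["y"] = 77` → entry = {'name': 19, 'c': 43, 'y': 77}
`entry["name"] = 110` → entry = {'name': 110, 'c': 43, 'y': 77}
`result = entry["name"]` → result = 110
So result = 110

Answer: 110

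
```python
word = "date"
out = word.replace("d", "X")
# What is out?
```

Trace:
`word = "date"` → word = 'date'
`out = word.replace("d", "X")` → out = 'Xate'
So out = 'Xate'

Answer: 'Xate'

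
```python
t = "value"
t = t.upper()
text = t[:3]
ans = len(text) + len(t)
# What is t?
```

Trace:
`t = "value"` → t = 'value'
`t = t.upper()` → t = 'VALUE'
`text = t[:3]` → text = 'VAL'
`ans = len(text) + len(t)` → ans = 8
So t = 'VALUE'

Answer: 'VALUE'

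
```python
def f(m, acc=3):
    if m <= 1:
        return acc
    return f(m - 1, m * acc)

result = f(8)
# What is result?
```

Accumulator trace (n, acc): (8, 3) -> (7, 24) -> (6, 168) -> (5, 1008) -> (4, 5040) -> (3, 20160) -> (2, 60480) -> (1, 120960) -> return 120960

Answer: 120960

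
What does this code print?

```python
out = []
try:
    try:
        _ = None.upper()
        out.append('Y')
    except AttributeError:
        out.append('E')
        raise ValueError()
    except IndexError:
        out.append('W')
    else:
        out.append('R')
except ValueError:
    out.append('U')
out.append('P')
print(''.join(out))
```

Execution trace: 'E' (inner except AttributeError) → 'U' (outer except ValueError) → 'P' (after the try/except). Output: EUP

Answer: EUP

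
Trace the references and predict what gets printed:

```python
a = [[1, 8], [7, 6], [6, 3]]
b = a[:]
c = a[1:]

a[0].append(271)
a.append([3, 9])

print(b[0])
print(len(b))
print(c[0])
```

Key concept: slice with nested mutation.
Step by step:
`a = [[1, 8], [7, 6], [6, 3]]` → a = [[1, 8], [7, 6], [6, 3]]
`b = a[:]` → b = [[1, 8], [7, 6], [6, 3]]
`c = a[1:]` → c = [[7, 6], [6, 3]]
`a[0].append(271)` → a = [[1, 8, 271], [7, 6], [6, 3]]; b = [[1, 8, 271], [7, 6], [6, 3]]
`a.append([3, 9])` → a = [[1, 8, 271], [7, 6], [6, 3], [3, 9]]
`print(b[0])` → prints [1, 8, 271]
`print(len(b))` → prints 3
`print(c[0])` → prints [7, 6]

Answer:
[1, 8, 271]
3
[7, 6]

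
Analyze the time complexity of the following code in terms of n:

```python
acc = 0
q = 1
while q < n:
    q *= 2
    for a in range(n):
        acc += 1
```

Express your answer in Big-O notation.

Each loop level contributes: log n × n. Multiplying the contributions gives O(n log n).

Answer: O(n log n)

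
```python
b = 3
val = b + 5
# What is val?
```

Trace:
`b = 3` → b = 3
`val = b + 5` → val = 8
So val = 8

Answer: 8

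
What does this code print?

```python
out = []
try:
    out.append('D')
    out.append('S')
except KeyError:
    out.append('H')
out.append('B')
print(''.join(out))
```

Execution trace: 'D' (try body) → 'S' (try body, no exception) → 'B' (after the try/except). Output: DSB

Answer: DSB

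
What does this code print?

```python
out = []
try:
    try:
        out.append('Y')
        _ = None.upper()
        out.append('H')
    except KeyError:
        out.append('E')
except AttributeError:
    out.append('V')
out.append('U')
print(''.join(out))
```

Execution trace: 'Y' (try body) → 'V' (outer except AttributeError) → 'U' (after the try/except). Output: YVU

Answer: YVU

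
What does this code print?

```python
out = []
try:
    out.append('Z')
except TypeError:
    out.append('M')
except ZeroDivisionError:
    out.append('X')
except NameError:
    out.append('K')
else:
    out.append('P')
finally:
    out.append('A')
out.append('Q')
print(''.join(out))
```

Execution trace: 'Z' (try body, no exception) → 'P' (else) → 'A' (finally) → 'Q' (after the try/except). Output: ZPAQ

Answer: ZPAQ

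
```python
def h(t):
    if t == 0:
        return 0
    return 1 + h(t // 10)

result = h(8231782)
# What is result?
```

Count of digits of 8231782: 7

Answer: 7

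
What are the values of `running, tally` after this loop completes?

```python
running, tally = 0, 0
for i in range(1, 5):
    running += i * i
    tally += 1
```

Sum of squares and count
`running, tally` takes the values: (0, 0) → (1, 0) → (1, 1) → (5, 1) → (5, 2) → (14, 2) → (14, 3) → (30, 3) → (30, 4)

Answer: 30, 4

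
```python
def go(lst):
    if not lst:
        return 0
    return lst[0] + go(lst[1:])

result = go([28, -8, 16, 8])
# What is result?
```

28 + (-8) + 16 + 8 + 0 = 44

Answer: 44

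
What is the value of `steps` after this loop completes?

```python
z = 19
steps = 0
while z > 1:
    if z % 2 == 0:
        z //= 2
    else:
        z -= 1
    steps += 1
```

Steps to reduce 19 to 1
`steps` takes the values: 0 → 1 → 2 → 3 → 4 → 5 → 6

Answer: 6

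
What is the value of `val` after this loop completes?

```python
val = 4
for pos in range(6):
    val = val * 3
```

Multiply by 3, 6 times: 4 * 3^6 = 2916
`val` takes the values: 4 → 12 → 36 → 108 → 324 → 972 → 2916

Answer: 2916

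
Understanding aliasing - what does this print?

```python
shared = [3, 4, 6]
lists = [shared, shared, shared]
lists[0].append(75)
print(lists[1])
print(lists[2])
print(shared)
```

Key concept: list of same reference.
Step by step:
`shared = [3, 4, 6]` → shared = [3, 4, 6]
`lists = [shared, shared, shared]` → lists = [[3, 4, 6], [3, 4, 6], [3, 4, 6]]
`lists[0].append(75)` → shared = [3, 4, 6, 75]; lists = [[3, 4, 6, 75], [3, 4, 6, 75], [3, 4, 6, 75]]
`print(lists[1])` → prints [3, 4, 6, 75]
`print(lists[2])` → prints [3, 4, 6, 75]
`print(shared)` → prints [3, 4, 6, 75]

Answer:
[3, 4, 6, 75]
[3, 4, 6, 75]
[3, 4, 6, 75]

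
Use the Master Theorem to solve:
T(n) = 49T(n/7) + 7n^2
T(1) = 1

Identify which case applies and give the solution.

a=49, b=7, f(n)=7n^2. log_7(49) = 2. Since c=2 = 2, Case 2 applies: T(n) = Θ(n^log_b(a) · log n) = O(n^2 log n).

Answer: O(n^2 log n) - Case 2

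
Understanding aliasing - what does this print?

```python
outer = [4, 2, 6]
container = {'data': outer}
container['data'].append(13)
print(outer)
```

Key concept: dict holds reference to list.
Step by step:
`outer = [4, 2, 6]` → outer = [4, 2, 6]
`container = {'data': outer}` → container = {'data': [4, 2, 6]}
`container['data'].append(13)` → outer = [4, 2, 6, 13]; container = {'data': [4, 2, 6, 13]}
`print(outer)` → prints [4, 2, 6, 13]

Answer: [4, 2, 6, 13]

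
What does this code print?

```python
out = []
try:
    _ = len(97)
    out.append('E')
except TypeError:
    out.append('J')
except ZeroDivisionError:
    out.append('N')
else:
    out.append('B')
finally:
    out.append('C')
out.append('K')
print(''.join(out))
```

Execution trace: 'J' (except TypeError) → 'C' (finally) → 'K' (after the try/except). Output: JCK

Answer: JCK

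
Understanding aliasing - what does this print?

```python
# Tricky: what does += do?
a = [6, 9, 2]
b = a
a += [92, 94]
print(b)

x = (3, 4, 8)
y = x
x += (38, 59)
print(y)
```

Key concept: += behavior differs for mutable vs immutable.
Step by step:
`a = [6, 9, 2]` → a = [6, 9, 2]
`b = a` → b = [6, 9, 2] (same object as a)
`a += [92, 94]` → a = [6, 9, 2, 92, 94] (same object as b); b = [6, 9, 2, 92, 94] (same object as a)
`print(b)` → prints [6, 9, 2, 92, 94]
`x = (3, 4, 8)` → x = (3, 4, 8)
`y = x` → y = (3, 4, 8)
`x += (38, 59)` → x = (3, 4, 8, 38, 59)
`print(y)` → prints (3, 4, 8)

Answer:
[6, 9, 2, 92, 94]
(3, 4, 8)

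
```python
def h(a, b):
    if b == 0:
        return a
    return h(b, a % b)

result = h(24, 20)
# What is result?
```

h(24, 20) -> h(20, 4) -> h(4, 0) -> 4

Answer: 4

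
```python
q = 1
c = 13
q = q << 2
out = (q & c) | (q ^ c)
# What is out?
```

Trace:
`q = 1` → q = 1
`c = 13` → c = 13
`q = q << 2` → q = 4
`out = (q & c) | (q ^ c)` → out = 13
So out = 13

Answer: 13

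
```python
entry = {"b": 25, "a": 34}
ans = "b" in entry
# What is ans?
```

Trace:
`entry = {"b": 25, "a": 34}` → entry = {'b': 25, 'a': 34}
`ans = "b" in entry` → ans = True
So ans = True

Answer: True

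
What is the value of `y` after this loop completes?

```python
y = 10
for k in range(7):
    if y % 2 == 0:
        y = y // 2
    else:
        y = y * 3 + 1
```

Collatz-style transformation from 10
`y` takes the values: 10 → 5 → 16 → 8 → 4 → 2 → 1 → 4

Answer: 4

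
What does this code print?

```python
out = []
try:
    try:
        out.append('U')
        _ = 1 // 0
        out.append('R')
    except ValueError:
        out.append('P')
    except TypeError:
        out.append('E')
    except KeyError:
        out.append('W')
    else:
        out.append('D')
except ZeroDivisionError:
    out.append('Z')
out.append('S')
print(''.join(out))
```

Execution trace: 'U' (inner try body) → 'Z' (outer except ZeroDivisionError) → 'S' (after the try/except). Output: UZS

Answer: UZS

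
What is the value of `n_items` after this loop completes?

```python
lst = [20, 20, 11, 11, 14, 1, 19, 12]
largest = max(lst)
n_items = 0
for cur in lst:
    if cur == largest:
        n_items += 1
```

Count of max value 20 in [20, 20, 11, 11, 14, 1, 19, 12]
`n_items` takes the values: 0 → 1 → 2

Answer: 2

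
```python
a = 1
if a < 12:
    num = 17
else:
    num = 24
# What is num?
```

Trace:
`a = 1` → a = 1
`if a < 12: ...` → a < 12 is True → num = 17
So num = 17

Answer: 17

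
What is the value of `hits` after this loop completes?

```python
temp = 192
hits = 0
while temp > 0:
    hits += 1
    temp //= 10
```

Count digits by repeated division by 10
`hits` takes the values: 0 → 1 → 2 → 3

Answer: 3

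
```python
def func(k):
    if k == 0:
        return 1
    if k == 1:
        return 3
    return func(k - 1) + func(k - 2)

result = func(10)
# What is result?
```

Build up from base cases: func(0)=1, func(1)=3, func(2)=4, func(3)=7, func(4)=11, func(5)=18, func(6)=29, ..., func(10)=199

Answer: 199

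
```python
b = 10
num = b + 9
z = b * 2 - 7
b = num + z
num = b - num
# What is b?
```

Trace:
`b = 10` → b = 10
`num = b + 9` → num = 19
`z = b * 2 - 7` → z = 13
`b = num + z` → b = 32
`num = b - num` → num = 13
So b = 32

Answer: 32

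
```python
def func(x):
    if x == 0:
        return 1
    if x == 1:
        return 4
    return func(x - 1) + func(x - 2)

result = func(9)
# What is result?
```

Build up from base cases: func(0)=1, func(1)=4, func(2)=5, func(3)=9, func(4)=14, func(5)=23, func(6)=37, ..., func(9)=157

Answer: 157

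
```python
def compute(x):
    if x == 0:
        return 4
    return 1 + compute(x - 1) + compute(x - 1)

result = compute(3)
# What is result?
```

compute(x) = 1 + 2·compute(x-1), compute(0)=4. Closed form: (4+1)·2^3 - 1 = 39.

Answer: 39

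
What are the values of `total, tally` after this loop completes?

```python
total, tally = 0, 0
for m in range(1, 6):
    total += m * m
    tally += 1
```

Sum of squares and count
`total, tally` takes the values: (0, 0) → (1, 0) → (1, 1) → (5, 1) → (5, 2) → (14, 2) → (14, 3) → (30, 3) → (30, 4) → (55, 4) → (55, 5)

Answer: 55, 5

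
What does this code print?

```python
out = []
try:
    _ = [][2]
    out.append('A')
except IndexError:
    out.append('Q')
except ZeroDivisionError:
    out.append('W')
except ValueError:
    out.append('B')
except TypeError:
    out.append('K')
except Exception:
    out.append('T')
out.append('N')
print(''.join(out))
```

Execution trace: 'Q' (except IndexError) → 'N' (after the try/except). Output: QN

Answer: QN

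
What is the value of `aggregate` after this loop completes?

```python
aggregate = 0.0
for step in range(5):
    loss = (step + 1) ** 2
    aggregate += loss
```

Sum of squared losses 1² + 2² + ... + 5²
`aggregate` takes the values: 0.0 → 1.0 → 5.0 → 14.0 → 30.0 → 55.0

Answer: 55.0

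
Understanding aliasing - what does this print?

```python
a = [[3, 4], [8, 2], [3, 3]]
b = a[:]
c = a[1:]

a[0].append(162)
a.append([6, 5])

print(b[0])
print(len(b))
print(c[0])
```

Key concept: slice with nested mutation.
Step by step:
`a = [[3, 4], [8, 2], [3, 3]]` → a = [[3, 4], [8, 2], [3, 3]]
`b = a[:]` → b = [[3, 4], [8, 2], [3, 3]]
`c = a[1:]` → c = [[8, 2], [3, 3]]
`a[0].append(162)` → a = [[3, 4, 162], [8, 2], [3, 3]]; b = [[3, 4, 162], [8, 2], [3, 3]]
`a.append([6, 5])` → a = [[3, 4, 162], [8, 2], [3, 3], [6, 5]]
`print(b[0])` → prints [3, 4, 162]
`print(len(b))` → prints 3
`print(c[0])` → prints [8, 2]

Answer:
[3, 4, 162]
3
[8, 2]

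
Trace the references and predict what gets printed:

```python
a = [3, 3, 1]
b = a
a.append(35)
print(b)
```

Key concept: basic list aliasing.
Step by step:
`a = [3, 3, 1]` → a = [3, 3, 1]
`b = a` → b = [3, 3, 1] (same object as a)
`a.append(35)` → a = [3, 3, 1, 35] (same object as b); b = [3, 3, 1, 35] (same object as a)
`print(b)` → prints [3, 3, 1, 35]

Answer: [3, 3, 1, 35]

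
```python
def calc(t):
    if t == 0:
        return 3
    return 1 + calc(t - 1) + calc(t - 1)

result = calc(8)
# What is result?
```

calc(t) = 1 + 2·calc(t-1), calc(0)=3. Closed form: (3+1)·2^8 - 1 = 1023.

Answer: 1023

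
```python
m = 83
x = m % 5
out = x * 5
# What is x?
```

Trace:
`m = 83` → m = 83
`x = m % 5` → x = 3
`out = x * 5` → out = 15
So x = 3

Answer: 3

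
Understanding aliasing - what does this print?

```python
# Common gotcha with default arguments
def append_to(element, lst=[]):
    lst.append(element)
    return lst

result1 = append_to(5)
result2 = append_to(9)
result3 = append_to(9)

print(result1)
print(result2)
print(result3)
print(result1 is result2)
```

Key concept: mutable default argument gotcha.
Step by step:
`result1 = append_to(5)` → result1 = [5]
`result2 = append_to(9)` → result1 = [5, 9] (same object as result2); result2 = [5, 9] (same object as result1)
`result3 = append_to(9)` → result1 = [5, 9, 9] (same object as result2, result3); result2 = [5, 9, 9] (same object as result1, result3); result3 = [5, 9, 9] (same object as result1, result2)
`print(result1)` → prints [5, 9, 9]
`print(result2)` → prints [5, 9, 9]
`print(result3)` → prints [5, 9, 9]
`print(result1 is result2)` → prints True

Answer:
[5, 9, 9]
[5, 9, 9]
[5, 9, 9]
True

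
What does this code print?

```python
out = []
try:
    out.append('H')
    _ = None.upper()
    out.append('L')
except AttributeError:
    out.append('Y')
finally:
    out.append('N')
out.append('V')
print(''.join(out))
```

Execution trace: 'H' (try body) → 'Y' (except AttributeError) → 'N' (finally) → 'V' (after the try/except). Output: HYNV

Answer: HYNV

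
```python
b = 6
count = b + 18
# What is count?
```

Trace:
`b = 6` → b = 6
`count = b + 18` → count = 24
So count = 24

Answer: 24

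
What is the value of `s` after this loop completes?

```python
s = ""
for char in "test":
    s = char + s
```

Reverse 'test'
`s` takes the values: "" → "t" → "et" → "set" → "tset"

Answer: "tset"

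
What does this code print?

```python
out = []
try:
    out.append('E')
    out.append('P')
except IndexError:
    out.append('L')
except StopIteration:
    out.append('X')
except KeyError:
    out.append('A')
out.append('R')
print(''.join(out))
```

Execution trace: 'E' (try body) → 'P' (try body, no exception) → 'R' (after the try/except). Output: EPR

Answer: EPR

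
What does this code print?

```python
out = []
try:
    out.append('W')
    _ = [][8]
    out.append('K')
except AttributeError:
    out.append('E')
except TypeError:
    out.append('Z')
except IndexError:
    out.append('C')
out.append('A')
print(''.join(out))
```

Execution trace: 'W' (try body) → 'C' (except IndexError) → 'A' (after the try/except). Output: WCA

Answer: WCA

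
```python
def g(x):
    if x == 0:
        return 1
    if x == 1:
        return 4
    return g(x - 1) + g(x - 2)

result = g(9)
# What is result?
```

Build up from base cases: g(0)=1, g(1)=4, g(2)=5, g(3)=9, g(4)=14, g(5)=23, g(6)=37, ..., g(9)=157

Answer: 157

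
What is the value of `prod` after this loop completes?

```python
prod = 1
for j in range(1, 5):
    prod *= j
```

4! = 24
`prod` takes the values: 1 → 2 → 6 → 24

Answer: 24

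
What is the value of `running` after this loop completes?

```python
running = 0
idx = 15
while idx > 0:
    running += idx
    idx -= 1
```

Sum 15 down to 1
`running` takes the values: 0 → 15 → 29 → 42 → 54 → 65 → 75 → 84 → 92 → 99 → 105 → 110 → 114 → 117 → 119 → 120

Answer: 120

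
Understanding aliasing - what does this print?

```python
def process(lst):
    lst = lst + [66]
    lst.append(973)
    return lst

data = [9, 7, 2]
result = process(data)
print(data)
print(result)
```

Key concept: rebinding parameter vs mutation.
Step by step:
`data = [9, 7, 2]` → data = [9, 7, 2]
`result = process(data)` → result = [9, 7, 2, 66, 973]
`print(data)` → prints [9, 7, 2]
`print(result)` → prints [9, 7, 2, 66, 973]

Answer:
[9, 7, 2]
[9, 7, 2, 66, 973]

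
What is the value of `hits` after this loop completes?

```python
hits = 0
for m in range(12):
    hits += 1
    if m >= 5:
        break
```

Loop breaks when m reaches 5, hits is 6
`hits` takes the values: 0 → 1 → 2 → 3 → 4 → 5 → 6

Answer: 6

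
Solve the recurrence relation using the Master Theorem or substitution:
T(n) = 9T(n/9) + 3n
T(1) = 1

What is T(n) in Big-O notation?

By Master Theorem: a=9, b=9, f(n)=3n. Since log_9(9) = 1 and f(n) = Θ(n^1), Case 2 applies. T(n) = O(n log n).

Answer: O(n log n)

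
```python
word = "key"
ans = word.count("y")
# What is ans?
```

Trace:
`word = "key"` → word = 'key'
`ans = word.count("y")` → ans = 1
So ans = 1

Answer: 1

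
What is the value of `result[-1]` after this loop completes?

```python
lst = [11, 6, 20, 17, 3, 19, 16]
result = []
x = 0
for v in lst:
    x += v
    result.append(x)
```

Cumulative sum ends at 92
`result` takes the values: [] → [11] → [11, 17] → [11, 17, 37] → [11, 17, 37, 54] → [11, 17, 37, 54, 57] → [11, 17, 37, 54, 57, 76] → [11, 17, 37, 54, 57, 76, 92]
So `result[-1]` = 92

Answer: 92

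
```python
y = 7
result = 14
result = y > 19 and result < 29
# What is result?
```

Trace:
`y = 7` → y = 7
`result = 14` → result = 14
`result = y > 19 and result < 29` → result = False
So result = False

Answer: False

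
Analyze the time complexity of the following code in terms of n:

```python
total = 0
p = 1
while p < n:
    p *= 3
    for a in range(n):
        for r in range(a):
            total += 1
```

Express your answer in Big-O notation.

Each loop level contributes: log n × n × n. Multiplying the contributions gives O(n^2 log n).

Answer: O(n^2 log n)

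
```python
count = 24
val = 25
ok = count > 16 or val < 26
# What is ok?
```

Trace:
`count = 24` → count = 24
`val = 25` → val = 25
`ok = count > 16 or val < 26` → ok = True
So ok = True

Answer: True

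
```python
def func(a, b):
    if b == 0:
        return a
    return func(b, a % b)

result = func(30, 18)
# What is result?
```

func(30, 18) -> func(18, 12) -> func(12, 6) -> func(6, 0) -> 6

Answer: 6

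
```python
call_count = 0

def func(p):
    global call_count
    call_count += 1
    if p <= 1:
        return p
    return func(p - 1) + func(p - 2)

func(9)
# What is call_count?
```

Calls(p) = 1 + Calls(p-1) + Calls(p-2); Calls(0)=Calls(1)=1. For p=9 this gives 109.

Answer: 109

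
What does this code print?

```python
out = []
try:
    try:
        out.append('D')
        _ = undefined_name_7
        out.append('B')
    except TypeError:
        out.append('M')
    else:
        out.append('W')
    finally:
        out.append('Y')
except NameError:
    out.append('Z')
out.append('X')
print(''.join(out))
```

Execution trace: 'D' (try body) → 'Y' (finally) → 'Z' (outer except NameError) → 'X' (after the try/except). Output: DYZX

Answer: DYZX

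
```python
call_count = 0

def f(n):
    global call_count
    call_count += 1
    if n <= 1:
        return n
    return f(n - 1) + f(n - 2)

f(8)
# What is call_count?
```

Calls(n) = 1 + Calls(n-1) + Calls(n-2); Calls(0)=Calls(1)=1. For n=8 this gives 67.

Answer: 67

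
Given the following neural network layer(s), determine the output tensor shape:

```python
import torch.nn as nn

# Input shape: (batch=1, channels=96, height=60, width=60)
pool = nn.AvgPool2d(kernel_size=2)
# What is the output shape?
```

Input: (1, 96, 60, 60) -> Output: (1, 96, 30, 30)

Answer: (1, 96, 30, 30)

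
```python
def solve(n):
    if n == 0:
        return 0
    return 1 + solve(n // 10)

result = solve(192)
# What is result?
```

Count of digits of 192: 3

Answer: 3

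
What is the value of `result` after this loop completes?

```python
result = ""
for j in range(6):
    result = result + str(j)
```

Concatenate digits 0 to 5
`result` takes the values: "" → "0" → "01" → "012" → "0123" → "01234" → "012345"

Answer: "012345"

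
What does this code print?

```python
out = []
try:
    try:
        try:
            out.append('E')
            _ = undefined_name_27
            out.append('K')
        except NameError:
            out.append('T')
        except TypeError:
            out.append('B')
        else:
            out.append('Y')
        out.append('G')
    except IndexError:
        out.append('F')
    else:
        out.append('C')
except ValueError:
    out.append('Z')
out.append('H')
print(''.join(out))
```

Execution trace: 'E' (inner try body) → 'T' (inner except NameError) → 'G' (try body, no exception) → 'C' (else) → 'H' (after the try/except). Output: ETGCH

Answer: ETGCH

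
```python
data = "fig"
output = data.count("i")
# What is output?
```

Trace:
`data = "fig"` → data = 'fig'
`output = data.count("i")` → output = 1
So output = 1

Answer: 1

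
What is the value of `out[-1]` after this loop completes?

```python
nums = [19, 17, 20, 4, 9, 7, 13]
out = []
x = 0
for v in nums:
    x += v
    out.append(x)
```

Cumulative sum ends at 89
`out` takes the values: [] → [19] → [19, 36] → [19, 36, 56] → [19, 36, 56, 60] → [19, 36, 56, 60, 69] → [19, 36, 56, 60, 69, 76] → [19, 36, 56, 60, 69, 76, 89]
So `out[-1]` = 89

Answer: 89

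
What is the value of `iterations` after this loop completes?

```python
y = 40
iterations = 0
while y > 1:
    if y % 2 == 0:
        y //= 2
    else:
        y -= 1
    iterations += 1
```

Steps to reduce 40 to 1
`iterations` takes the values: 0 → 1 → 2 → 3 → 4 → 5 → 6

Answer: 6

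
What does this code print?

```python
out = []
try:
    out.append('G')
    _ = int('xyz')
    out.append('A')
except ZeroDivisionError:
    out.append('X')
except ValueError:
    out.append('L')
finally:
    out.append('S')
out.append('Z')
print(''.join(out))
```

Execution trace: 'G' (try body) → 'L' (except ValueError) → 'S' (finally) → 'Z' (after the try/except). Output: GLSZ

Answer: GLSZ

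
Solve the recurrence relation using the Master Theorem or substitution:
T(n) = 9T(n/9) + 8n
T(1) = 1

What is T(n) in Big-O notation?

By Master Theorem: a=9, b=9, f(n)=8n. Since log_9(9) = 1 and f(n) = Θ(n^1), Case 2 applies. T(n) = O(n log n).

Answer: O(n log n)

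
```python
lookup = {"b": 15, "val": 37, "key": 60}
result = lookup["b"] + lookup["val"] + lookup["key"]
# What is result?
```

Trace:
`lookup = {"b": 15, "val": 37, "key": 60}` → lookup = {'b': 15, 'val': 37, 'key': 60}
`result = lookup["b"] + lookup["val"] + lookup["key"]` → result = 112
So result = 112

Answer: 112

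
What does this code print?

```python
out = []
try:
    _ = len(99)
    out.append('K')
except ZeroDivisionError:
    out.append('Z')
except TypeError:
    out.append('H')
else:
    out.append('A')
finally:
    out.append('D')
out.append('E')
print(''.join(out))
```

Execution trace: 'H' (except TypeError) → 'D' (finally) → 'E' (after the try/except). Output: HDE

Answer: HDE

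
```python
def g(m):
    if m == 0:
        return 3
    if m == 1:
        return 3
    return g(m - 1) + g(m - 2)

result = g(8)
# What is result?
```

Build up from base cases: g(0)=3, g(1)=3, g(2)=6, g(3)=9, g(4)=15, g(5)=24, g(6)=39, ..., g(8)=102

Answer: 102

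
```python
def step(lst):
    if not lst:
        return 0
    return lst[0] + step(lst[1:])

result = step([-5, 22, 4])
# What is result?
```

(-5) + 22 + 4 + 0 = 21

Answer: 21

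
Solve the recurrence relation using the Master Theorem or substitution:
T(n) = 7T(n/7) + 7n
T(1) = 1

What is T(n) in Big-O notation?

By Master Theorem: a=7, b=7, f(n)=7n. Since log_7(7) = 1 and f(n) = Θ(n^1), Case 2 applies. T(n) = O(n log n).

Answer: O(n log n)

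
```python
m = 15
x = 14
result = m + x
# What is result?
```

Trace:
`m = 15` → m = 15
`x = 14` → x = 14
`result = m + x` → result = 29
So result = 29

Answer: 29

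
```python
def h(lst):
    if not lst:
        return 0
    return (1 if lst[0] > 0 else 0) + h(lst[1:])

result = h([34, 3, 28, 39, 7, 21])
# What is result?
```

Count of positive elements in [34, 3, 28, 39, 7, 21] = 6

Answer: 6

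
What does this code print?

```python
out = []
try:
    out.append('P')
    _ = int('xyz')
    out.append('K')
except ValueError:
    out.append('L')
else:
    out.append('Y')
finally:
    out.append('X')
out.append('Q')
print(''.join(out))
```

Execution trace: 'P' (try body) → 'L' (except ValueError) → 'X' (finally) → 'Q' (after the try/except). Output: PLXQ

Answer: PLXQ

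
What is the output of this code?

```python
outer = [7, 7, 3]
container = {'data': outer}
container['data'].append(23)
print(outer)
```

Key concept: dict holds reference to list.
Step by step:
`outer = [7, 7, 3]` → outer = [7, 7, 3]
`container = {'data': outer}` → container = {'data': [7, 7, 3]}
`container['data'].append(23)` → outer = [7, 7, 3, 23]; container = {'data': [7, 7, 3, 23]}
`print(outer)` → prints [7, 7, 3, 23]

Answer: [7, 7, 3, 23]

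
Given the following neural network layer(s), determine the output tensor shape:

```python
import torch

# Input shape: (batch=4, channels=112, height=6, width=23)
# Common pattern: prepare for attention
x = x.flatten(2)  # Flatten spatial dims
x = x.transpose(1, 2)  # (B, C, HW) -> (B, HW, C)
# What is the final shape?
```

Input: (4, 112, 6, 23) -> after flatten(2): (4, 112, 138) -> Output: (4, 138, 112)

Answer: (4, 138, 112)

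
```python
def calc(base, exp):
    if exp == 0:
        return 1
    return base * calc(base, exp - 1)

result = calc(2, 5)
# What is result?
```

calc(2, 5) = 2 * 2 * 2 * 2 * 2 = 32

Answer: 32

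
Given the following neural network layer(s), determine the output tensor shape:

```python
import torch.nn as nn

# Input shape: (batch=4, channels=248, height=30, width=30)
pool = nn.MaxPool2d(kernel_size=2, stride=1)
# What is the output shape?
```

Input: (4, 248, 30, 30) -> Output: (4, 248, 29, 29)

Answer: (4, 248, 29, 29)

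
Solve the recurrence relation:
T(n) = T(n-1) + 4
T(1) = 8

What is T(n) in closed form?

Unrolling: T(n) = T(1) + 4·(n-1) = 8 + 4(n-1) = 4n + 4.

Answer: T(n) = 4n + 4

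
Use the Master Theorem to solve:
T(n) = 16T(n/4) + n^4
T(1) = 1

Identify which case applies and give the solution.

a=16, b=4, f(n)=n^4. log_4(16) = 2. Since c=4 > 2 and the regularity condition holds (16(n/4)^4 = (16/4^4)n^4 with 16/4^4 < 1), Case 3 applies: T(n) = Θ(f(n)) = O(n^4).

Answer: O(n^4) - Case 3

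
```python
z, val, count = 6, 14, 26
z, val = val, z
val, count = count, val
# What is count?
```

Trace:
`z, val, count = 6, 14, 26` → z = 6; val = 14; count = 26
`z, val = val, z` → z = 14; val = 6
`val, count = count, val` → val = 26; count = 6
So count = 6

Answer: 6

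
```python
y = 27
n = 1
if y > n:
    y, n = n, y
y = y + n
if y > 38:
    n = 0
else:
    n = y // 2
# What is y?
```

Trace:
`y = 27` → y = 27
`n = 1` → n = 1
`if y > n: ...` → y > n is True → y = 1; n = 27
`y = y + n` → y = 28
`if y > 38: ...` → y > 38 is False, take else branch → n = 14
So y = 28

Answer: 28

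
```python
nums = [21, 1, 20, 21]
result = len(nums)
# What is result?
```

Trace:
`nums = [21, 1, 20, 21]` → nums = [21, 1, 20, 21]
`result = len(nums)` → result = 4
So result = 4

Answer: 4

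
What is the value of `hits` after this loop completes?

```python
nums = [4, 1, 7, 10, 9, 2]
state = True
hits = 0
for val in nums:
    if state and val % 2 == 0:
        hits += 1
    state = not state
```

Count even values at even positions
`hits` takes the values: 0 → 1

Answer: 1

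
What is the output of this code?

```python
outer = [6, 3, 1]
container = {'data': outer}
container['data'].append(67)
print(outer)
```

Key concept: dict holds reference to list.
Step by step:
`outer = [6, 3, 1]` → outer = [6, 3, 1]
`container = {'data': outer}` → container = {'data': [6, 3, 1]}
`container['data'].append(67)` → outer = [6, 3, 1, 67]; container = {'data': [6, 3, 1, 67]}
`print(outer)` → prints [6, 3, 1, 67]

Answer: [6, 3, 1, 67]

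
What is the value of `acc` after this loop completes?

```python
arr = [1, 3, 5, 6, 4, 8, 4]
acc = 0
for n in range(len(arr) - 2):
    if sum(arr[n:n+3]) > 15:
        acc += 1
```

Count windows with sum > 15
`acc` takes the values: 0 → 1 → 2

Answer: 2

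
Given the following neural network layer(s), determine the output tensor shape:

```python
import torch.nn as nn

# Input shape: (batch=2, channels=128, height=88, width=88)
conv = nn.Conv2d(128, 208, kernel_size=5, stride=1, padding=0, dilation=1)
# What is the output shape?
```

Input: (2, 128, 88, 88) -> Output: (2, 208, 84, 84)

Answer: (2, 208, 84, 84)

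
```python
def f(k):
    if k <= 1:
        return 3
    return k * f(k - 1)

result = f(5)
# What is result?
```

f(5) = 5 * 4 * 3 * 2 * 3 = 360

Answer: 360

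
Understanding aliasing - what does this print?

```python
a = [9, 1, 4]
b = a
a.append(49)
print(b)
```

Key concept: basic list aliasing.
Step by step:
`a = [9, 1, 4]` → a = [9, 1, 4]
`b = a` → b = [9, 1, 4] (same object as a)
`a.append(49)` → a = [9, 1, 4, 49] (same object as b); b = [9, 1, 4, 49] (same object as a)
`print(b)` → prints [9, 1, 4, 49]

Answer: [9, 1, 4, 49]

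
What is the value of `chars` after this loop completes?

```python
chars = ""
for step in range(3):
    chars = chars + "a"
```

Repeat 'a' 3 times
`chars` takes the values: "" → "a" → "aa" → "aaa"

Answer: "aaa"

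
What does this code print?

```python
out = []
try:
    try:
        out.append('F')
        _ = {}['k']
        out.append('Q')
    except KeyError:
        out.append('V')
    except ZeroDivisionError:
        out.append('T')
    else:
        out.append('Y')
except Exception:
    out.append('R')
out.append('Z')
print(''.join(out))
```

Execution trace: 'F' (inner try body) → 'V' (inner except KeyError) → 'Z' (after the try/except). Output: FVZ

Answer: FVZ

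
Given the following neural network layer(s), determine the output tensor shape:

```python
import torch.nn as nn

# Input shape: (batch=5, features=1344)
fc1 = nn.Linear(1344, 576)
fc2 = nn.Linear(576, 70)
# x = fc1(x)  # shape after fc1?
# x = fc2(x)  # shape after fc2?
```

Input: (5, 1344) -> after fc1: (5, 576) -> Output: (5, 70)

Answer: (5, 70)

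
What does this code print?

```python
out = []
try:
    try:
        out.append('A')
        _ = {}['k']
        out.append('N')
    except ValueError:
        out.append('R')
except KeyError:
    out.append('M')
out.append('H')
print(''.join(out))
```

Execution trace: 'A' (try body) → 'M' (outer except KeyError) → 'H' (after the try/except). Output: AMH

Answer: AMH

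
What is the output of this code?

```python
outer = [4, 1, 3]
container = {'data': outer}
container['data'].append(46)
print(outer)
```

Key concept: dict holds reference to list.
Step by step:
`outer = [4, 1, 3]` → outer = [4, 1, 3]
`container = {'data': outer}` → container = {'data': [4, 1, 3]}
`container['data'].append(46)` → outer = [4, 1, 3, 46]; container = {'data': [4, 1, 3, 46]}
`print(outer)` → prints [4, 1, 3, 46]

Answer: [4, 1, 3, 46]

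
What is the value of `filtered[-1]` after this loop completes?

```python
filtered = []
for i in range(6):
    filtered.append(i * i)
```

Last element of squares 0 to 5
`filtered` takes the values: [] → [0] → [0, 1] → [0, 1, 4] → [0, 1, 4, 9] → [0, 1, 4, 9, 16] → [0, 1, 4, 9, 16, 25]
So `filtered[-1]` = 25

Answer: 25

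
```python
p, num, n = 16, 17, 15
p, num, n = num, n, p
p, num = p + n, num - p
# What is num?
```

Trace:
`p, num, n = 16, 17, 15` → p = 16; num = 17; n = 15
`p, num, n = num, n, p` → p = 17; num = 15; n = 16
`p, num = p + n, num - p` → p = 33; num = -2
So num = -2

Answer: -2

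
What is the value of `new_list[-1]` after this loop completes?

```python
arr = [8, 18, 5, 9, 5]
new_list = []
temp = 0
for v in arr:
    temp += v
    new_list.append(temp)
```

Cumulative sum ends at 45
`new_list` takes the values: [] → [8] → [8, 26] → [8, 26, 31] → [8, 26, 31, 40] → [8, 26, 31, 40, 45]
So `new_list[-1]` = 45

Answer: 45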